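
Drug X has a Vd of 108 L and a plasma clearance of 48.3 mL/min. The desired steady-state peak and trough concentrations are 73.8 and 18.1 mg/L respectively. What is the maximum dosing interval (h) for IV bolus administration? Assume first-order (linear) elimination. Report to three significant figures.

CL = 48.3 mL/min = 48.3 × 0.06 = 2.898 L/h
k = CL / Vd = 2.898 / 108.0 = 0.02683 h⁻¹
Between IV bolus doses, concentration decays as C = C₀·e^(−kτ), so C_peak/C_trough = e^(kτ).
τ_max = ln(C_peak/C_trough) / k = ln(73.8/18.1) / 0.02683 = 1.405 / 0.02683 = 52.37 h

52.4 h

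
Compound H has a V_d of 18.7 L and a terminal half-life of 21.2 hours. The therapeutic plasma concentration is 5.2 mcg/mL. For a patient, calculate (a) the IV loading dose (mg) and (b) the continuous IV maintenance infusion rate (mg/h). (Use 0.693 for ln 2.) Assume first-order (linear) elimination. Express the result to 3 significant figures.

LD = Vd × C = 18.70 × 5.2 = 97.24 mg
CL = 0.693 × Vd / t½ = 0.693 × 18.70 / 21.2 = 0.6113 L/h
Infusion rate = CL × Css = 0.6113 × 5.2 = 3.179 mg/h

(a) 97.2 mg; (b) 3.18 mg/h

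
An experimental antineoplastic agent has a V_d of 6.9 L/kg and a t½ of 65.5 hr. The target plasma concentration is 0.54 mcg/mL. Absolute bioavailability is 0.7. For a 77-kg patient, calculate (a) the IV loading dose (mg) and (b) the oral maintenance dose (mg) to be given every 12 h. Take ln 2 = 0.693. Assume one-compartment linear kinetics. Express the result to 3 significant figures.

(a) 287 mg; (b) 52.0 mg

Total Vd = 6.9 × 77 = 531.3 L
LD = Vd × C = 531.3 × 0.54 = 286.9 mg
CL = 0.693 × Vd / t½ = 0.693 × 531.3 / 65.5 = 5.621 L/h
D = CL × Css × τ / F = 5.621 × 0.54 × 12 / 0.7 = 52.03 mg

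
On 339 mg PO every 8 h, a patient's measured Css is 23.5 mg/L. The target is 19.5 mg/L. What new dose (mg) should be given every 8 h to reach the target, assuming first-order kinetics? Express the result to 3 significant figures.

With linear kinetics, Css is proportional to dose rate (D/τ) at fixed clearance.
D₂ = D₁ × (Css,target / Css,current) = 339 × 19.5/23.5 = 281.3 mg

281 mg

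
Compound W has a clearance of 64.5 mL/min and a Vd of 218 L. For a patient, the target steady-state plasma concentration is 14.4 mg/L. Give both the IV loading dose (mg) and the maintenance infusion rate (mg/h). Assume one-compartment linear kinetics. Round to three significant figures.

LD = Vd · C_target = 218.0 × 14.4 = 3139 mg
CL = 64.5 mL/min = 64.5 × 0.06 = 3.870 L/h
Infusion rate = 3.870 L/h × 14.4 mg/L = 55.73 mg/h

(a) 3140 mg; (b) 55.7 mg/h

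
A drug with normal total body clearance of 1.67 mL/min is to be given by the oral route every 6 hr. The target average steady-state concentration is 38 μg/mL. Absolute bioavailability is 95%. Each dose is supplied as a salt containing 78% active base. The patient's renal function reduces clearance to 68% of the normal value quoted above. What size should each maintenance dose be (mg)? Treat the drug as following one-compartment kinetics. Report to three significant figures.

21.0 mg

CL = 1.67 mL/min = 1.67 × 0.06 = 0.1002 L/h
Patient clearance = 0.68 × 0.1002 = 0.06814 L/h
D = CL × Css × τ / F / S = 0.06814 × 38 × 6 / 0.95 / 0.78 = 20.97 mg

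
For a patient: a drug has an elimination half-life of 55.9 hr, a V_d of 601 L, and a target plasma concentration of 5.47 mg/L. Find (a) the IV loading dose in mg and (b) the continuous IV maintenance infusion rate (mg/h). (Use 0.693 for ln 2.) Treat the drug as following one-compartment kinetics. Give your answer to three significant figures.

LD = Vd × C = 601.0 × 5.47 = 3287 mg
CL = 0.693 × Vd / t½ = 0.693 × 601.0 / 55.9 = 7.451 L/h
Infusion rate = CL × Css = 7.451 × 5.47 = 40.76 mg/h

(a) 3290 mg; (b) 40.8 mg/h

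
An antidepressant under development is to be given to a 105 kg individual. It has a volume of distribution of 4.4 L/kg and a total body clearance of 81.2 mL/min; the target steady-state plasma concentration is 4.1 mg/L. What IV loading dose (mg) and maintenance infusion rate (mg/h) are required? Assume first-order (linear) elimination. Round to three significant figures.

(a) 1890 mg; (b) 20.0 mg/h

Vd(total) = 105 kg × 4.4 L/kg = 462.0 L
Loading: fill Vd to C_target → 462.0 L × 4.1 mg/L = 1894 mg
Convert clearance: 81.2 mL/min × 60 min/h ÷ 1000 mL/L = 4.872 L/h
Infusion rate = 4.872 L/h × 4.1 mg/L = 19.98 mg/h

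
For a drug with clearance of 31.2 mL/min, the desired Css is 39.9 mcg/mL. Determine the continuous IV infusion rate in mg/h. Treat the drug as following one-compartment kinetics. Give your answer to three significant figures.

CL = 31.2 mL/min = 31.2 × 0.06 = 1.872 L/h
Infusion rate = CL · Css = 1.872 L/h × 39.9 mg/L = 74.69 mg/h

74.7 mg/h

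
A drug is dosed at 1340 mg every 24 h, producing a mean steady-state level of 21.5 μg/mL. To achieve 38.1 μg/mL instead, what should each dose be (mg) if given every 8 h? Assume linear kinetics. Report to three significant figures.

792 mg

For first-order elimination, Css ∝ F·D/(CL·τ); F and CL are unchanged, so Css ∝ D/τ.
D₂ = D₁ × (Css,target / Css,current) × (τ₂/τ₁) = 1340 × (38.1/21.5) × (8/24) = 791.5 mg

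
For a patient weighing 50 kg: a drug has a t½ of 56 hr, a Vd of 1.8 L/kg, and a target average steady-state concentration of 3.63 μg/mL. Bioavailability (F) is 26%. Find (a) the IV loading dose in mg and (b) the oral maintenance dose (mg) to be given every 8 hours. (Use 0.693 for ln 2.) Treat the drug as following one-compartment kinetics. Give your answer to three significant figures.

(a) 327 mg; (b) 124 mg

Vd(total) = 50 kg × 1.8 L/kg = 90.00 L
LD = Vd × C = 90.00 × 3.63 = 326.7 mg
CL = 0.693 × Vd / t½ = 0.693 × 90.00 / 56 = 1.114 L/h
D = CL × Css × τ / F = 1.114 × 3.63 × 8 / 0.26 = 124.4 mg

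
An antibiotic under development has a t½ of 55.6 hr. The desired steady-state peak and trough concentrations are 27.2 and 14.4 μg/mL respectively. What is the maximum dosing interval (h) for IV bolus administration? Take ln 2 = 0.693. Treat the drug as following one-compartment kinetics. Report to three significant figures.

k = 0.693 / t½ = 0.693 / 55.6 = 0.01246 h⁻¹
Between IV bolus doses, concentration decays as C = C₀·e^(−kτ), so C_peak/C_trough = e^(kτ).
τ_max = ln(C_peak/C_trough) / k = ln(27.2/14.4) / 0.01246 = 0.6360 / 0.01246 = 51.04 h

51.0 h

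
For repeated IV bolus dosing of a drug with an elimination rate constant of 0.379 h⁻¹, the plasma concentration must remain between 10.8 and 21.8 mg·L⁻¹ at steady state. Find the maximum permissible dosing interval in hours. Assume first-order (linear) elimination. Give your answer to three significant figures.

Between IV bolus doses, concentration decays as C = C₀·e^(−kτ), so C_peak/C_trough = e^(kτ).
τ_max = ln(C_peak/C_trough) / k = ln(21.8/10.8) / 0.3790 = 0.7024 / 0.3790 = 1.853 h

1.85 h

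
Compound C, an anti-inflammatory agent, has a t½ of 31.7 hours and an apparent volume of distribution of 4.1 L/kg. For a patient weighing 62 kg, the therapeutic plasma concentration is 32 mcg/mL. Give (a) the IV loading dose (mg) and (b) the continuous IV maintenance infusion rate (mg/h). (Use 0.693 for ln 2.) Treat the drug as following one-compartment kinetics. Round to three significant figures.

Vd = 4.1 L/kg × 62 kg = 254.2 L
LD = Vd × C = 254.2 × 32 = 8134 mg
CL = 0.693 × Vd / t½ = 0.693 × 254.2 / 31.7 = 5.557 L/h
Infusion rate = CL × Css = 5.557 × 32 = 177.8 mg/h

(a) 8130 mg; (b) 178 mg/h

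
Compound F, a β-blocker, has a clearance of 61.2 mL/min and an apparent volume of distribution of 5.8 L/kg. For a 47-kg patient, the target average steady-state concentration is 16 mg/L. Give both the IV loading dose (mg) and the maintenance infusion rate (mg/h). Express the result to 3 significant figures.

Vd(total) = 47 kg × 5.8 L/kg = 272.6 L
Loading: fill Vd to C_target → 272.6 L × 16 mg/L = 4362 mg
CL = 61.2 mL/min × 60/1000 = 3.672 L/h
Infusion rate = 3.672 L/h × 16 mg/L = 58.75 mg/h

(a) 4360 mg; (b) 58.8 mg/h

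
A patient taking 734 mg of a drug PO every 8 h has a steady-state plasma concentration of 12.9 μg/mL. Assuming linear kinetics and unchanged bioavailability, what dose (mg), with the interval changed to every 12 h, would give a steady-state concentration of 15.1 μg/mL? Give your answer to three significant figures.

1290 mg

For first-order elimination, Css ∝ F·D/(CL·τ); F and CL are unchanged, so Css ∝ D/τ.
D₂ = D₁ × (Css,target / Css,current) × (τ₂/τ₁) = 734 × (15.1/12.9) × (12/8) = 1289 mg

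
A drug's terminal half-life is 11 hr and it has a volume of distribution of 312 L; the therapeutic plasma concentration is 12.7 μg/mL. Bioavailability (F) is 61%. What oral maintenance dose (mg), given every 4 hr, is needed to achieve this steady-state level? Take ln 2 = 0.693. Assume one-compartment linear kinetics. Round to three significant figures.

k = 0.693/11 = 0.06300 h⁻¹, so CL = k·Vd = 0.06300 × 312.0 = 19.66 L/h
D = CL × Css × τ / F = 19.66 × 12.7 × 4 / 0.61 = 1637 mg

1640 mg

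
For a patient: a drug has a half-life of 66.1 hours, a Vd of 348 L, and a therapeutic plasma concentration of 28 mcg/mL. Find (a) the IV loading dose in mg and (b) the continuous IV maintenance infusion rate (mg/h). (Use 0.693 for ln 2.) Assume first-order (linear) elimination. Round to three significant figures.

LD = Vd × C = 348.0 × 28 = 9744 mg
CL = 0.693 × Vd / t½ = 0.693 × 348.0 / 66.1 = 3.648 L/h
Infusion rate = CL × Css = 3.648 × 28 = 102.1 mg/h

(a) 9740 mg; (b) 102 mg/h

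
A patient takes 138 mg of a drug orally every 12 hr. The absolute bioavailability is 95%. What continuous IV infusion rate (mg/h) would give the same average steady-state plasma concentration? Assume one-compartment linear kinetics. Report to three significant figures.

Equivalent systemic input: infusion rate = F·D/τ.
Rate = 0.95 × 138 / 12 = 10.93 mg/h

10.9 mg/h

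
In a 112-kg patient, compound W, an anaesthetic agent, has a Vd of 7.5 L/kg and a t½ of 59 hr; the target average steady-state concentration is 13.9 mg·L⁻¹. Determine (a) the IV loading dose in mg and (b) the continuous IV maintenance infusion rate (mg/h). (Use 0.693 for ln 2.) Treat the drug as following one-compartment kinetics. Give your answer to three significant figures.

(a) 11700 mg; (b) 137 mg/h

Vd(total) = 112 kg × 7.5 L/kg = 840.0 L
LD = Vd × C = 840.0 × 13.9 = 11680 mg
CL = 0.693 × Vd / t½ = 0.693 × 840.0 / 59 = 9.866 L/h
Infusion rate = CL × Css = 9.866 × 13.9 = 137.1 mg/h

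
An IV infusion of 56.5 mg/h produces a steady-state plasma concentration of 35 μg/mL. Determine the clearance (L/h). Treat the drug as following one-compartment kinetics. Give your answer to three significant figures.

1.61 L/h

At steady state, infusion rate = CL × Css, so CL = rate / Css.
CL = 56.5 / 35 = 1.614 L/h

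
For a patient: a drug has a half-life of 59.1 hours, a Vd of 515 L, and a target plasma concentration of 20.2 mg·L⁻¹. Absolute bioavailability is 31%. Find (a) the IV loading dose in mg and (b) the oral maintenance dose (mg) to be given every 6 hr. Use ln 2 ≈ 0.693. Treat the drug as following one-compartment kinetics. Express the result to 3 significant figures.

(a) 10400 mg; (b) 2360 mg

LD = Vd × C = 515.0 × 20.2 = 10400 mg
CL = 0.693 × Vd / t½ = 0.693 × 515.0 / 59.1 = 6.039 L/h
D = CL × Css × τ / F = 6.039 × 20.2 × 6 / 0.31 = 2361 mg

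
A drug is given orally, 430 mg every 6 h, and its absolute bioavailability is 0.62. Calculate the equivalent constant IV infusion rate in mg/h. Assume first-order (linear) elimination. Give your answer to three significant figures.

44.4 mg/h

Equivalent systemic input: infusion rate = F·D/τ.
Rate = 0.62 × 430 / 6 = 44.43 mg/h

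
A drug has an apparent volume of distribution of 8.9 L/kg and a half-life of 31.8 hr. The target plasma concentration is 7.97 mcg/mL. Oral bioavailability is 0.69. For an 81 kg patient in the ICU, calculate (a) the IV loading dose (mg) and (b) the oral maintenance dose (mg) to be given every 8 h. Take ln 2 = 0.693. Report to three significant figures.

(a) 5750 mg; (b) 1450 mg

Total Vd = 8.9 × 81 = 720.9 L
LD = Vd × C = 720.9 × 7.97 = 5746 mg
CL = 0.693 × Vd / t½ = 0.693 × 720.9 / 31.8 = 15.71 L/h
D = CL × Css × τ / F = 15.71 × 7.97 × 8 / 0.69 = 1452 mg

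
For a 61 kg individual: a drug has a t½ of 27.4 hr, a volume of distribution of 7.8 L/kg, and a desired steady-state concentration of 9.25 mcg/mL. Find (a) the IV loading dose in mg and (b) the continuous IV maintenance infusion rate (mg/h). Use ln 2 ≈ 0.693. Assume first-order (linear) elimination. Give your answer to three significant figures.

Vd(total) = 61 kg × 7.8 L/kg = 475.8 L
LD = Vd × C = 475.8 × 9.25 = 4401 mg
CL = 0.693 × Vd / t½ = 0.693 × 475.8 / 27.4 = 12.03 L/h
Infusion rate = CL × Css = 12.03 × 9.25 = 111.3 mg/h

(a) 4400 mg; (b) 111 mg/h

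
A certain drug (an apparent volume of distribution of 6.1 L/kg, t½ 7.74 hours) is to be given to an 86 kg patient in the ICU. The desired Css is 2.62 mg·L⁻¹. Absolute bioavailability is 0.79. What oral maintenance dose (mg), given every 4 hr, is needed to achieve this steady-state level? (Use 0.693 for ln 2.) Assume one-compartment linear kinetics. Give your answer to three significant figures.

623 mg

Vd = 6.1 L/kg × 86 kg = 524.6 L
k = 0.693/7.74 = 0.08953 h⁻¹, so CL = k·Vd = 0.08953 × 524.6 = 46.97 L/h
D = CL × Css × τ / F = 46.97 × 2.62 × 4 / 0.79 = 623.1 mg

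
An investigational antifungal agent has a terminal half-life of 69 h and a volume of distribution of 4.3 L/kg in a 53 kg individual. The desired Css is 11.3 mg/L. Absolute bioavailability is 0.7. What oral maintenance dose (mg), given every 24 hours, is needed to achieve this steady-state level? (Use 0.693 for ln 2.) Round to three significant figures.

Vd = 4.3 L/kg × 53 kg = 227.9 L
CL = ln 2 · Vd / t½ = 0.693 × 227.9 / 69 = 2.289 L/h
D = CL × Css × τ / F = 2.289 × 11.3 × 24 / 0.7 = 886.8 mg

887 mg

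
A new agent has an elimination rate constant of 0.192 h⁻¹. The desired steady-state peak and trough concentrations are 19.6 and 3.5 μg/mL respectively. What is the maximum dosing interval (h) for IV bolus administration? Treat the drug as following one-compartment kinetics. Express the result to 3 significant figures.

8.97 h

Between IV bolus doses, concentration decays as C = C₀·e^(−kτ), so C_peak/C_trough = e^(kτ).
τ_max = ln(C_peak/C_trough) / k = ln(19.6/3.5) / 0.1920 = 1.723 / 0.1920 = 8.974 h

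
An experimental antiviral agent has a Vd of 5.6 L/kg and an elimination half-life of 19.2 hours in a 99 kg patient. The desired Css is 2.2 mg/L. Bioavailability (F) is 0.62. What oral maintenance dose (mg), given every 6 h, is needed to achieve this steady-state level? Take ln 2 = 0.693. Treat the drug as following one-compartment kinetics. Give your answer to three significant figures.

Vd(total) = 99 kg × 5.6 L/kg = 554.4 L
CL = 0.693 × Vd / t½ = 0.693 × 554.4 / 19.2 = 20.01 L/h
D = CL × Css × τ / F = 20.01 × 2.2 × 6 / 0.62 = 426.0 mg

426 mg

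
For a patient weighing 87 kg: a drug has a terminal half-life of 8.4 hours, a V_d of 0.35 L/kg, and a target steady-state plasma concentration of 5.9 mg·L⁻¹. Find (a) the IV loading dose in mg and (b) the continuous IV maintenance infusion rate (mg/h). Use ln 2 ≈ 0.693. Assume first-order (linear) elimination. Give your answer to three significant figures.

(a) 180 mg; (b) 14.8 mg/h

Total Vd = 0.35 × 87 = 30.45 L
LD = Vd × C = 30.45 × 5.9 = 179.7 mg
CL = 0.693 × Vd / t½ = 0.693 × 30.45 / 8.4 = 2.512 L/h
Infusion rate = CL × Css = 2.512 × 5.9 = 14.82 mg/h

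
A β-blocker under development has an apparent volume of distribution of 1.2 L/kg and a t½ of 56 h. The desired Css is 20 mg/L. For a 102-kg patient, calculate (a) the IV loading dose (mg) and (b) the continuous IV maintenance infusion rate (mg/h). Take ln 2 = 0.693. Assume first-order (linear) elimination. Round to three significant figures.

Total Vd = 1.2 × 102 = 122.4 L
LD = Vd × C = 122.4 × 20 = 2448 mg
CL = 0.693 × Vd / t½ = 0.693 × 122.4 / 56 = 1.515 L/h
Infusion rate = CL × Css = 1.515 × 20 = 30.30 mg/h

(a) 2450 mg; (b) 30.3 mg/h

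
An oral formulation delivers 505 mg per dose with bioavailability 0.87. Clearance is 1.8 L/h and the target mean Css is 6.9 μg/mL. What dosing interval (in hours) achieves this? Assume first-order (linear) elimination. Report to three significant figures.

35.4 h

F·D/τ = CL·Css → τ = F·D / (CL·Css).
τ = 0.87 × 505 / (1.8 × 6.9) = 35.37 h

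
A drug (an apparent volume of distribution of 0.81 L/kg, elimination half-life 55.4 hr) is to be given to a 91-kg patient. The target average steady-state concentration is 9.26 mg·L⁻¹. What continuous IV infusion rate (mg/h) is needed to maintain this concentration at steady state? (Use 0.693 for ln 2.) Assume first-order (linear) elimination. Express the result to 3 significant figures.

Vd = 0.81 L/kg × 91 kg = 73.71 L
CL = ln 2 · Vd / t½ = 0.693 × 73.71 / 55.4 = 0.9220 L/h
Infusion rate = CL × Css = 0.9220 × 9.26 = 8.538 mg/h

8.54 mg/h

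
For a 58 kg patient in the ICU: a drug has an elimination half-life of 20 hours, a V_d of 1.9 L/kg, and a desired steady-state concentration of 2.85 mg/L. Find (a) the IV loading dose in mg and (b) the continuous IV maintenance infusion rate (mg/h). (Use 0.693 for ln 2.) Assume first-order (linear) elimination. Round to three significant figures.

(a) 314 mg; (b) 10.9 mg/h

Vd(total) = 58 kg × 1.9 L/kg = 110.2 L
LD = Vd × C = 110.2 × 2.85 = 314.1 mg
CL = 0.693 × Vd / t½ = 0.693 × 110.2 / 20 = 3.818 L/h
Infusion rate = CL × Css = 3.818 × 2.85 = 10.88 mg/h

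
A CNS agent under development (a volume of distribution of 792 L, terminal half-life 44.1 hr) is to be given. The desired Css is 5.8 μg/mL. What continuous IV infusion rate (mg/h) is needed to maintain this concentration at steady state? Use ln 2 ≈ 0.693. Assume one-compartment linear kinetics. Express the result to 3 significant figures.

CL = 0.693 × Vd / t½ = 0.693 × 792.0 / 44.1 = 12.45 L/h
Infusion rate = CL × Css = 12.45 × 5.8 = 72.21 mg/h

72.2 mg/h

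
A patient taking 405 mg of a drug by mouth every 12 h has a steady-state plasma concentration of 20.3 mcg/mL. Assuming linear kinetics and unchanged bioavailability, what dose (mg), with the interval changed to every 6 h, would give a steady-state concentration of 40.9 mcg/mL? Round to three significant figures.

For first-order elimination, Css ∝ F·D/(CL·τ); F and CL are unchanged, so Css ∝ D/τ.
D₂ = D₁ × (Css,target / Css,current) × (τ₂/τ₁) = 405 × (40.9/20.3) × (6/12) = 408.0 mg

408 mg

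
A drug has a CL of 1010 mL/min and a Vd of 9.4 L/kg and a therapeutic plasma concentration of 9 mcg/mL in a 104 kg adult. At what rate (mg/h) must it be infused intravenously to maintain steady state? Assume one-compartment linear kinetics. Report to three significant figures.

CL = 1010 mL/min = 1010 × 0.06 = 60.60 L/h
Vd does not affect the maintenance rate; only clearance governs steady-state input.
Rate = CL × Css = 60.60 × 9 = 545.4 mg/h

545 mg/h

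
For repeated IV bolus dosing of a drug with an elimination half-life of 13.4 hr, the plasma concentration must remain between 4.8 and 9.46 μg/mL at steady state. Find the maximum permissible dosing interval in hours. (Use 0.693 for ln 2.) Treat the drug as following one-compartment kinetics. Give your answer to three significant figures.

k = 0.693 / t½ = 0.693 / 13.4 = 0.05172 h⁻¹
Between IV bolus doses, concentration decays as C = C₀·e^(−kτ), so C_peak/C_trough = e^(kτ).
τ_max = ln(C_peak/C_trough) / k = ln(9.46/4.8) / 0.05172 = 0.6785 / 0.05172 = 13.12 h

13.1 h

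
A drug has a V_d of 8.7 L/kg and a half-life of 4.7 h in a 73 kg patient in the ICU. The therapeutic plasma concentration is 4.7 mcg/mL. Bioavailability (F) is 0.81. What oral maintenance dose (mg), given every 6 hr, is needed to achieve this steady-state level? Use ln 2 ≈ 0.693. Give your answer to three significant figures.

Vd = 8.7 L/kg × 73 kg = 635.1 L
k = 0.693/4.7 = 0.1474 h⁻¹, so CL = k·Vd = 0.1474 × 635.1 = 93.61 L/h
D = CL × Css × τ / F = 93.61 × 4.7 × 6 / 0.81 = 3259 mg

3260 mg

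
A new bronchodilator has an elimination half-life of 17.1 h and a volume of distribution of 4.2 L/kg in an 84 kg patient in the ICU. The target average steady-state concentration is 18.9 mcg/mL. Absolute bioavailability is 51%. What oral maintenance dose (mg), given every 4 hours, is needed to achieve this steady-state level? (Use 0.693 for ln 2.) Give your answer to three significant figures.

2120 mg

Vd = 4.2 L/kg × 84 kg = 352.8 L
CL = ln 2 · Vd / t½ = 0.693 × 352.8 / 17.1 = 14.30 L/h
D = CL × Css × τ / F = 14.30 × 18.9 × 4 / 0.51 = 2120 mg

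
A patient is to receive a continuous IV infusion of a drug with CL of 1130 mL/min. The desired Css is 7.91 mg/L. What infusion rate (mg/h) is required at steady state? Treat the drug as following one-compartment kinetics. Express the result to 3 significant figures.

Convert clearance: 1130 mL/min × 60 min/h ÷ 1000 mL/L = 67.80 L/h
Rate = CL × Css = 67.80 × 7.91 = 536.3 mg/h

536 mg/h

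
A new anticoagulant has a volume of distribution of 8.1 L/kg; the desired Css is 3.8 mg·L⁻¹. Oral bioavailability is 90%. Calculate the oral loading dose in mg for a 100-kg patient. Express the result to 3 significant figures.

Vd(total) = 100 kg × 8.1 L/kg = 810.0 L
LD = Vd × C / F = 810.0 × 3.800 / 0.9 = 3420 mg

3420 mg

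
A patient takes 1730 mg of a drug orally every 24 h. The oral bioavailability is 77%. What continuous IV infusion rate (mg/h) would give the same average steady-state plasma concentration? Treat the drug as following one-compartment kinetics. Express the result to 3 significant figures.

55.5 mg/h

Equivalent systemic input: infusion rate = F·D/τ.
Rate = 0.77 × 1730 / 24 = 55.50 mg/h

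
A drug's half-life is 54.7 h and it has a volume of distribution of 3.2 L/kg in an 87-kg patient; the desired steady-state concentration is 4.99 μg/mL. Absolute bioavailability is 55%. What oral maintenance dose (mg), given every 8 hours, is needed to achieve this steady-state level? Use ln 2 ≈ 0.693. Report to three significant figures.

Vd = 3.2 L/kg × 87 kg = 278.4 L
k = 0.693/54.7 = 0.01267 h⁻¹, so CL = k·Vd = 0.01267 × 278.4 = 3.527 L/h
D = CL × Css × τ / F = 3.527 × 4.99 × 8 / 0.55 = 256.0 mg

256 mg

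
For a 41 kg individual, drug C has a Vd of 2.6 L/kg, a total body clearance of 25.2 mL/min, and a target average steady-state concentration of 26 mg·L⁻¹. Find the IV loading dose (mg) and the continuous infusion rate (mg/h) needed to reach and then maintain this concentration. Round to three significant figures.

Vd = 2.6 L/kg × 41 kg = 106.6 L
Loading: fill Vd to C_target → 106.6 L × 26 mg/L = 2772 mg
CL = 25.2 mL/min × 60/1000 = 1.512 L/h
Infusion rate = 1.512 L/h × 26 mg/L = 39.31 mg/h

(a) 2770 mg; (b) 39.3 mg/h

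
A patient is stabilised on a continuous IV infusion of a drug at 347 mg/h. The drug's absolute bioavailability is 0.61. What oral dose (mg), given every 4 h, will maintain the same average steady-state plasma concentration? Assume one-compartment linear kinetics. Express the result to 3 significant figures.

2280 mg

To maintain the same Css, the systemic dosing rate must be unchanged: F·D/τ = infusion rate.
D = rate × τ / F = 347 × 4 / 0.61 = 2275 mg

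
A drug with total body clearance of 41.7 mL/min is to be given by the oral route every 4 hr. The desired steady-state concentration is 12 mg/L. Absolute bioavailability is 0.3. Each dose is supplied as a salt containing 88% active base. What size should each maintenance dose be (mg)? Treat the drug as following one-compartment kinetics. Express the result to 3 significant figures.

455 mg

CL = 41.7 mL/min = 41.7 × 0.06 = 2.502 L/h
D = CL × Css × τ / F / S = 2.502 × 12 × 4 / 0.3 / 0.88 = 454.9 mg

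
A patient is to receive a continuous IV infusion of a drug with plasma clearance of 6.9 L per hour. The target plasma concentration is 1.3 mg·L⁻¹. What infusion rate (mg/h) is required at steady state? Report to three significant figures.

8.97 mg/h

Rate = CL × Css = 6.900 × 1.3 = 8.970 mg/h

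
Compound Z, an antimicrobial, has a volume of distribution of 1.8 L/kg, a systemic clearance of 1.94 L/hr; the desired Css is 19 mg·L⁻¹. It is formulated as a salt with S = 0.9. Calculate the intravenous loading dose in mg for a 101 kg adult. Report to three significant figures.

Total Vd = 1.8 × 101 = 181.8 L
LD = Vd × C / S = 181.8 × 19.00 / 0.9 = 3838 mg

3840 mg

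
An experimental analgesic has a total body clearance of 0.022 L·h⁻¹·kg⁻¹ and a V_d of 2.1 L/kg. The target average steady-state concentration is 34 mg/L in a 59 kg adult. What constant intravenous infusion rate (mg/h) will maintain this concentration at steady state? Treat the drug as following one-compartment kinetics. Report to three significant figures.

CL = 0.022 L·h⁻¹·kg⁻¹ × 59 kg = 1.298 L/h
Vd does not affect the maintenance rate; only clearance governs steady-state input.
Rate = CL × Css = 1.298 × 34 = 44.13 mg/h

44.1 mg/h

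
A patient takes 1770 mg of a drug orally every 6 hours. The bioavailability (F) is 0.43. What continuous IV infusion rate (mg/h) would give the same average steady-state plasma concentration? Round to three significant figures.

127 mg/h

Equivalent systemic input: infusion rate = F·D/τ.
Rate = 0.43 × 1770 / 6 = 126.9 mg/h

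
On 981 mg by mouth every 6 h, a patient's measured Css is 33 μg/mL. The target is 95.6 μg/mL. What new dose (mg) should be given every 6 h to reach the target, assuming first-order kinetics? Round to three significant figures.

With linear kinetics, Css is proportional to dose rate (D/τ) at fixed clearance.
D₂ = D₁ × (Css,target / Css,current) = 981 × 95.6/33 = 2842 mg

2840 mg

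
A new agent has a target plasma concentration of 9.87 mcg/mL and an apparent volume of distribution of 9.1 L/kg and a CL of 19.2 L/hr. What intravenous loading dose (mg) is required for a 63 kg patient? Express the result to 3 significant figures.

Vd(total) = 63 kg × 9.1 L/kg = 573.3 L
LD = Vd × C = 573.3 × 9.870 = 5658 mg

5660 mg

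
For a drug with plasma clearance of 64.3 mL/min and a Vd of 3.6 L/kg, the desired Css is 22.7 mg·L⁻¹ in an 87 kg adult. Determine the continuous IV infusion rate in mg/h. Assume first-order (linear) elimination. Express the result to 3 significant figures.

Convert clearance: 64.3 mL/min × 60 min/h ÷ 1000 mL/L = 3.858 L/h
R₀ = 3.858 × 22.7 = 87.58 mg/h

87.6 mg/h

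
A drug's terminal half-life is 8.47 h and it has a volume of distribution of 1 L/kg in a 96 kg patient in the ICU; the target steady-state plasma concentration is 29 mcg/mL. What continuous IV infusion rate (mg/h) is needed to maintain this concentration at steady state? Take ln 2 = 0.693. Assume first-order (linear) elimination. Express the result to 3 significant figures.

228 mg/h

Vd = 1 L/kg × 96 kg = 96.00 L
CL = ln 2 · Vd / t½ = 0.693 × 96.00 / 8.47 = 7.855 L/h
Infusion rate = CL × Css = 7.855 × 29 = 227.8 mg/h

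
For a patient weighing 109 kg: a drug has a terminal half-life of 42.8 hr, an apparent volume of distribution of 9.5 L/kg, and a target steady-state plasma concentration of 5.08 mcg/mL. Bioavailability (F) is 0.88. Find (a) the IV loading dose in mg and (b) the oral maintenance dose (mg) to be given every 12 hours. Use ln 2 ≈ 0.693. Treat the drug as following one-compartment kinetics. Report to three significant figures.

(a) 5260 mg; (b) 1160 mg

Vd(total) = 109 kg × 9.5 L/kg = 1036 L
LD = Vd × C = 1036 × 5.08 = 5263 mg
CL = 0.693 × Vd / t½ = 0.693 × 1036 / 42.8 = 16.77 L/h
D = CL × Css × τ / F = 16.77 × 5.08 × 12 / 0.88 = 1162 mg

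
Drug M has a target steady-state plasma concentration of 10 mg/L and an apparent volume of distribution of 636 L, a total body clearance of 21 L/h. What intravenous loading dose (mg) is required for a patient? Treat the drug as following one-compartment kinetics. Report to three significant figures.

6360 mg

The loading dose fills Vd to the target concentration; clearance is irrelevant here.
LD = Vd × C = 636.0 × 10.00 = 6360 mg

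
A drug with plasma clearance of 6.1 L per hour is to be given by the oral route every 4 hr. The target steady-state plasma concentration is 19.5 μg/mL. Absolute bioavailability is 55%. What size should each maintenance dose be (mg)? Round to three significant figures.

D = CL × Css × τ / F = 6.100 × 19.5 × 4 / 0.55 = 865.1 mg

865 mg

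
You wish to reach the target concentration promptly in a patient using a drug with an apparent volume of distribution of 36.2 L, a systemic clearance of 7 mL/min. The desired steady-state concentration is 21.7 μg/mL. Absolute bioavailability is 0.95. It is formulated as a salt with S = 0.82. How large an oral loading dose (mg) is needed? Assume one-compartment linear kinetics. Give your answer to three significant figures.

LD = Vd × C / F / S = 36.20 × 21.70 / 0.95 / 0.82 = 1008 mg

1010 mg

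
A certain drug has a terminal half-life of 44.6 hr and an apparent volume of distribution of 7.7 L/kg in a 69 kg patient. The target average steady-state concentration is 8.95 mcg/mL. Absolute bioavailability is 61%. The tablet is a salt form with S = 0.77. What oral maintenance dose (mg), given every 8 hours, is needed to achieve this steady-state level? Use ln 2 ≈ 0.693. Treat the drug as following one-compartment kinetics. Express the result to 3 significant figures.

Total Vd = 7.7 × 69 = 531.3 L
CL = ln 2 · Vd / t½ = 0.693 × 531.3 / 44.6 = 8.255 L/h
D = CL × Css × τ / F / S = 8.255 × 8.95 × 8 / 0.61 / 0.77 = 1258 mg

1260 mg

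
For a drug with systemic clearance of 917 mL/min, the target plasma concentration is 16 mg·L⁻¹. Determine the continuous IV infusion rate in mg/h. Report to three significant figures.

Convert clearance: 917 mL/min × 60 min/h ÷ 1000 mL/L = 55.02 L/h
At steady state, infusion rate equals elimination rate: rate in = CL × Css.
R₀ = 55.02 × 16 = 880.3 mg/h

880 mg/h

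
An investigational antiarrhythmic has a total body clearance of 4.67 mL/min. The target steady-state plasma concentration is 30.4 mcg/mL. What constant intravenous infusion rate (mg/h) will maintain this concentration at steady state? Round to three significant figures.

CL = 4.67 mL/min = 4.67 × 0.06 = 0.2802 L/h
R₀ = 0.2802 × 30.4 = 8.518 mg/h

8.52 mg/h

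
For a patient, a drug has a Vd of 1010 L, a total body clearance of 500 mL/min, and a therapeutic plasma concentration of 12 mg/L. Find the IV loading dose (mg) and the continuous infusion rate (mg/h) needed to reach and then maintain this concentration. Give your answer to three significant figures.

Loading dose = Vd × C = 1010 × 12 = 12120 mg
CL = 500 mL/min × 60/1000 = 30.00 L/h
Infusion rate = 30.00 L/h × 12 mg/L = 360.0 mg/h

(a) 12100 mg; (b) 360 mg/h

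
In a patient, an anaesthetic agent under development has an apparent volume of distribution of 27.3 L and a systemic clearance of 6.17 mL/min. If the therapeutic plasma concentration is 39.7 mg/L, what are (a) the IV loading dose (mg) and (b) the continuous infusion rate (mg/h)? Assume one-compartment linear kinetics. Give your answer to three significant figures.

(a) 1080 mg; (b) 14.7 mg/h

Loading: fill Vd to C_target → 27.30 L × 39.7 mg/L = 1084 mg
CL = 6.17 mL/min × 60/1000 = 0.3702 L/h
Maintenance infusion rate = CL × Css = 0.3702 × 39.7 = 14.70 mg/h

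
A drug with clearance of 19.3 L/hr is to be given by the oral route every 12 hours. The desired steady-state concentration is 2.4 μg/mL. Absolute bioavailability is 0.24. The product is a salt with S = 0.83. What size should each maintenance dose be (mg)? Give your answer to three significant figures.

2790 mg

D = CL × Css × τ / F / S = 19.30 × 2.4 × 12 / 0.24 / 0.83 = 2790 mg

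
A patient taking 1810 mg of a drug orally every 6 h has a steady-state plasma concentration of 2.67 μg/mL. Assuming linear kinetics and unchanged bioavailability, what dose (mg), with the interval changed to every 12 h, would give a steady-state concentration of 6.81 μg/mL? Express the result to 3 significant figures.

9230 mg

With linear kinetics, Css is proportional to dose rate (D/τ) at fixed clearance.
D₂ = D₁ × (Css,target / Css,current) × (τ₂/τ₁) = 1810 × (6.81/2.67) × (12/6) = 9233 mg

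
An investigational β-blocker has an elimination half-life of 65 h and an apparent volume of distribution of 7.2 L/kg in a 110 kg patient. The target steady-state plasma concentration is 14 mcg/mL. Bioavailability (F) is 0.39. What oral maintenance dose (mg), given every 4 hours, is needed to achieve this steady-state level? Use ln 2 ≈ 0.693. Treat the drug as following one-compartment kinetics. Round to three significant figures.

Total Vd = 7.2 × 110 = 792.0 L
k = 0.693/65 = 0.01066 h⁻¹, so CL = k·Vd = 0.01066 × 792.0 = 8.443 L/h
D = CL × Css × τ / F = 8.443 × 14 × 4 / 0.39 = 1212 mg

1210 mg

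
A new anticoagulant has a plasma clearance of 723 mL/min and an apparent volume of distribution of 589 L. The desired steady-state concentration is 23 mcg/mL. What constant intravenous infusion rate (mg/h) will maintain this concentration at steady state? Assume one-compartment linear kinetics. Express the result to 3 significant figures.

998 mg/h

CL = 723 mL/min = 723 × 0.06 = 43.38 L/h
Vd does not affect the maintenance rate; only clearance governs steady-state input.
R₀ = 43.38 × 23 = 997.7 mg/h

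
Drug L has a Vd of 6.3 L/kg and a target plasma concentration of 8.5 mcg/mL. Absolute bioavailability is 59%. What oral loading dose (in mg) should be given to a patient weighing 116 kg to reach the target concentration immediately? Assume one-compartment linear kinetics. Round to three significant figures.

Total Vd = 6.3 × 116 = 730.8 L
LD = Vd × C / F = 730.8 × 8.500 / 0.59 = 10530 mg

10500 mg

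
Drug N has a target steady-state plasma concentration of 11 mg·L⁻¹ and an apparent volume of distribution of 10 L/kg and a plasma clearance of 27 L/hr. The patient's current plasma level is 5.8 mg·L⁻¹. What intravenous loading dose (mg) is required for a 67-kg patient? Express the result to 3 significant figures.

Vd(total) = 67 kg × 10 L/kg = 670.0 L
Concentration deficit ΔC = 11 − 5.8 = 5.200 mg/L
LD = Vd × ΔC = 670.0 × 5.200 = 3484 mg

3480 mg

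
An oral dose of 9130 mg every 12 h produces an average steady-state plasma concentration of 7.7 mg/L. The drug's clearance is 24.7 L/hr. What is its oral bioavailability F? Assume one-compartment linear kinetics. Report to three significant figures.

F·D/τ = CL·Css at steady state → F = CL·Css·τ / D.
F = 24.7 × 7.7 × 12 / 9130 = 0.250

0.250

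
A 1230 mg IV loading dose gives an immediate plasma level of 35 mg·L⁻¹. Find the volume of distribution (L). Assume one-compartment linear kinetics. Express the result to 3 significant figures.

35.1 L

Immediately after an IV bolus, C₀ = Dose / Vd, so Vd = Dose / C₀.
Vd = 1230 / 35 = 35.14 L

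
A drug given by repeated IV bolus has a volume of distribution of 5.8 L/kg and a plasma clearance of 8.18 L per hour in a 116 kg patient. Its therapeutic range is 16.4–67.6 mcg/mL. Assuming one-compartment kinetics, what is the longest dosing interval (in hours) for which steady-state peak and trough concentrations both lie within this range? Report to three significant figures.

116 h

Vd(total) = 116 kg × 5.8 L/kg = 672.8 L
k = CL / Vd = 8.180 / 672.8 = 0.01216 h⁻¹
Between IV bolus doses, concentration decays as C = C₀·e^(−kτ), so C_peak/C_trough = e^(kτ).
τ_max = ln(C_peak/C_trough) / k = ln(67.6/16.4) / 0.01216 = 1.416 / 0.01216 = 116.4 h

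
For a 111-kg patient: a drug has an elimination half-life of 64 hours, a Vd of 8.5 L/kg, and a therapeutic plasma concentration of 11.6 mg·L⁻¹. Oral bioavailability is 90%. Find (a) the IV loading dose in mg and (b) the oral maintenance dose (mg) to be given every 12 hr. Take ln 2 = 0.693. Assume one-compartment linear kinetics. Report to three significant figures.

(a) 10900 mg; (b) 1580 mg

Vd(total) = 111 kg × 8.5 L/kg = 943.5 L
LD = Vd × C = 943.5 × 11.6 = 10940 mg
CL = 0.693 × Vd / t½ = 0.693 × 943.5 / 64 = 10.22 L/h
D = CL × Css × τ / F = 10.22 × 11.6 × 12 / 0.9 = 1581 mg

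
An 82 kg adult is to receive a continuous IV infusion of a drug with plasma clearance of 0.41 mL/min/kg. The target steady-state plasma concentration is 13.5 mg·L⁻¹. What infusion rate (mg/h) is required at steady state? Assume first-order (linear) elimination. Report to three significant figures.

27.2 mg/h

CL = 0.41 mL/min/kg × 82 kg = 33.62 mL/min = 33.62 × 60/1000 = 2.017 L/h
R₀ = 2.017 × 13.5 = 27.23 mg/h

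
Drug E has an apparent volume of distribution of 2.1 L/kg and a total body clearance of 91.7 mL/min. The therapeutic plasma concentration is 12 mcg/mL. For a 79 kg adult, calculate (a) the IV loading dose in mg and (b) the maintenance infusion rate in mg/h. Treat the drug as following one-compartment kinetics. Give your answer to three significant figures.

(a) 1990 mg; (b) 66.0 mg/h

Total Vd = 2.1 × 79 = 165.9 L
Loading: fill Vd to C_target → 165.9 L × 12 mg/L = 1991 mg
CL = 91.7 mL/min = 91.7 × 0.06 = 5.502 L/h
Maintenance infusion rate = CL × Css = 5.502 × 12 = 66.02 mg/h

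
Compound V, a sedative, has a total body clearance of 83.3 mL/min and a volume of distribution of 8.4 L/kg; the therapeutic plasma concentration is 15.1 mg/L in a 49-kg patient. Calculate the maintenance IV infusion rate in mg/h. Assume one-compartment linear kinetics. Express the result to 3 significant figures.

75.5 mg/h

Convert clearance: 83.3 mL/min × 60 min/h ÷ 1000 mL/L = 4.998 L/h
Vd does not affect the maintenance rate; only clearance governs steady-state input.
Rate = CL × Css = 4.998 × 15.1 = 75.47 mg/h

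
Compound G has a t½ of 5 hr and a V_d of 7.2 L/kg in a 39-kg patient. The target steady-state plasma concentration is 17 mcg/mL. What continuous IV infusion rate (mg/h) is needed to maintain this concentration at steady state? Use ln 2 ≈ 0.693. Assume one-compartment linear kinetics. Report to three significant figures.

Vd = 7.2 L/kg × 39 kg = 280.8 L
CL = ln 2 · Vd / t½ = 0.693 × 280.8 / 5 = 38.92 L/h
Infusion rate = CL × Css = 38.92 × 17 = 661.6 mg/h

662 mg/h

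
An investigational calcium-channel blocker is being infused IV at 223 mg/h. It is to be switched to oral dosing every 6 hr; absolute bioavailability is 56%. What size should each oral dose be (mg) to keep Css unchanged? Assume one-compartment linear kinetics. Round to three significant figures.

2390 mg

To maintain the same Css, the systemic dosing rate must be unchanged: F·D/τ = infusion rate.
D = rate × τ / F = 223 × 6 / 0.56 = 2389 mg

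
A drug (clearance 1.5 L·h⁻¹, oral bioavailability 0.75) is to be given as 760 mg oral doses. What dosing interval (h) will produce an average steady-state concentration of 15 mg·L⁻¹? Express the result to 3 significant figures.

25.3 h

F·D/τ = CL·Css → τ = F·D / (CL·Css).
τ = 0.75 × 760 / (1.5 × 15) = 25.33 h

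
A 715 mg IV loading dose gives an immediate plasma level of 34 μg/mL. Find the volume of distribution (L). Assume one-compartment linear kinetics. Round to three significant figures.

Immediately after an IV bolus, C₀ = Dose / Vd, so Vd = Dose / C₀.
Vd = 715 / 34 = 21.03 L

21.0 L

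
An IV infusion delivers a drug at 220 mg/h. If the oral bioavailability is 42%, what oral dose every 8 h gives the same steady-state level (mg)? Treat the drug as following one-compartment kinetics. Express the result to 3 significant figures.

To maintain the same Css, the systemic dosing rate must be unchanged: F·D/τ = infusion rate.
D = rate × τ / F = 220 × 8 / 0.42 = 4190 mg

4190 mg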